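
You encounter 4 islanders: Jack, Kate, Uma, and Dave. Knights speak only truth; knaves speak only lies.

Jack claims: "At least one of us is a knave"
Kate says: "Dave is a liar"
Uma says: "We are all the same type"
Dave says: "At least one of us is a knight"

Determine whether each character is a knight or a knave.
Jack is a knight.
Kate is a knave.
Uma is a knave.
Dave is a knight.

Verification:
- Jack (knight) says "At least one of us is a knave" - this is TRUE because Kate and Uma are knaves.
- Kate (knave) says "Dave is a liar" - this is FALSE (a lie) because Dave is a knight.
- Uma (knave) says "We are all the same type" - this is FALSE (a lie) because Jack and Dave are knights and Kate and Uma are knaves.
- Dave (knight) says "At least one of us is a knight" - this is TRUE because Jack and Dave are knights.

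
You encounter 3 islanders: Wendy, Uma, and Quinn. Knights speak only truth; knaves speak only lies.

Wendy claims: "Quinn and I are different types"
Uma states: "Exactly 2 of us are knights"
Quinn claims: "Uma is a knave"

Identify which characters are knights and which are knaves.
Wendy is a knight.
Uma is a knight.
Quinn is a knave.

Verification:
- Wendy (knight) says "Quinn and I are different types" - this is TRUE because Wendy is a knight and Quinn is a knave.
- Uma (knight) says "Exactly 2 of us are knights" - this is TRUE because there are 2 knights.
- Quinn (knave) says "Uma is a knave" - this is FALSE (a lie) because Uma is a knight.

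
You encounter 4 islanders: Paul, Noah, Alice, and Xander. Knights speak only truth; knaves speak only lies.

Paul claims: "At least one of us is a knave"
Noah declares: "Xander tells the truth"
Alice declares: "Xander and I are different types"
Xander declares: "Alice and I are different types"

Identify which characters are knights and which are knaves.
Paul is a knight.
Noah is a knave.
Alice is a knave.
Xander is a knave.

Verification:
- Paul (knight) says "At least one of us is a knave" - this is TRUE because Noah, Alice, and Xander are knaves.
- Noah (knave) says "Xander tells the truth" - this is FALSE (a lie) because Xander is a knave.
- Alice (knave) says "Xander and I are different types" - this is FALSE (a lie) because Alice is a knave and Xander is a knave.
- Xander (knave) says "Alice and I are different types" - this is FALSE (a lie) because Xander is a knave and Alice is a knave.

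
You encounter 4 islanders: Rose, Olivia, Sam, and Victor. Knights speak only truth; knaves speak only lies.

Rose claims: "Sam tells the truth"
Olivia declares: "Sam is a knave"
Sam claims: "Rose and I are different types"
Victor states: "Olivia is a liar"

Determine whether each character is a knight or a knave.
Rose is a knave.
Olivia is a knight.
Sam is a knave.
Victor is a knave.

Verification:
- Rose (knave) says "Sam tells the truth" - this is FALSE (a lie) because Sam is a knave.
- Olivia (knight) says "Sam is a knave" - this is TRUE because Sam is a knave.
- Sam (knave) says "Rose and I are different types" - this is FALSE (a lie) because Sam is a knave and Rose is a knave.
- Victor (knave) says "Olivia is a liar" - this is FALSE (a lie) because Olivia is a knight.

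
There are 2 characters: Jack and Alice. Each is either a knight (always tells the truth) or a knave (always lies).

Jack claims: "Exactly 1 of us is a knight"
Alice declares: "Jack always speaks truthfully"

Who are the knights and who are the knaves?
Jack is a knave.
Alice is a knave.

Verification:
- Jack (knave) says "Exactly 1 of us is a knight" - this is FALSE (a lie) because there are 0 knights.
- Alice (knave) says "Jack always speaks truthfully" - this is FALSE (a lie) because Jack is a knave.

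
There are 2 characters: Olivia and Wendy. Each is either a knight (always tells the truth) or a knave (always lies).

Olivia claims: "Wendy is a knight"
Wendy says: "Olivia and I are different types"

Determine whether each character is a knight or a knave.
Olivia is a knave.
Wendy is a knave.

Verification:
- Olivia (knave) says "Wendy is a knight" - this is FALSE (a lie) because Wendy is a knave.
- Wendy (knave) says "Olivia and I are different types" - this is FALSE (a lie) because Wendy is a knave and Olivia is a knave.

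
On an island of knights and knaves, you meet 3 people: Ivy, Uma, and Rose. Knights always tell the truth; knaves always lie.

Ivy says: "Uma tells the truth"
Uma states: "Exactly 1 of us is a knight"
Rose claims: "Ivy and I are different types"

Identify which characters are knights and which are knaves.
Ivy is a knave.
Uma is a knave.
Rose is a knave.

Verification:
- Ivy (knave) says "Uma tells the truth" - this is FALSE (a lie) because Uma is a knave.
- Uma (knave) says "Exactly 1 of us is a knight" - this is FALSE (a lie) because there are 0 knights.
- Rose (knave) says "Ivy and I are different types" - this is FALSE (a lie) because Rose is a knave and Ivy is a knave.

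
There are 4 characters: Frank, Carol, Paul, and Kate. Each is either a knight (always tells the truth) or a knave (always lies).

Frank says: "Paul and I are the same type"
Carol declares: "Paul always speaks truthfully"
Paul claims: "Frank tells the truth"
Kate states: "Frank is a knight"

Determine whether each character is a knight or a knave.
Frank is a knight.
Carol is a knight.
Paul is a knight.
Kate is a knight.

Verification:
- Frank (knight) says "Paul and I are the same type" - this is TRUE because Frank is a knight and Paul is a knight.
- Carol (knight) says "Paul always speaks truthfully" - this is TRUE because Paul is a knight.
- Paul (knight) says "Frank tells the truth" - this is TRUE because Frank is a knight.
- Kate (knight) says "Frank is a knight" - this is TRUE because Frank is a knight.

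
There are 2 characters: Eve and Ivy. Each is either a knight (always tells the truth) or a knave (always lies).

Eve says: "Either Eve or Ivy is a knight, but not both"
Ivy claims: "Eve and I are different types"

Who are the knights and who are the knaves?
Eve is a knave.
Ivy is a knave.

Verification:
- Eve (knave) says "Either Eve or Ivy is a knight, but not both" - this is FALSE (a lie) because Eve is a knave and Ivy is a knave.
- Ivy (knave) says "Eve and I are different types" - this is FALSE (a lie) because Ivy is a knave and Eve is a knave.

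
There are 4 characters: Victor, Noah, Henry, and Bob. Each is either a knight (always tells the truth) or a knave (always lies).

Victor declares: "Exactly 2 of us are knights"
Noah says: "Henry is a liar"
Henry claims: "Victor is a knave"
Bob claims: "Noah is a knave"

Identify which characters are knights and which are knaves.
Victor is a knight.
Noah is a knight.
Henry is a knave.
Bob is a knave.

Verification:
- Victor (knight) says "Exactly 2 of us are knights" - this is TRUE because there are 2 knights.
- Noah (knight) says "Henry is a liar" - this is TRUE because Henry is a knave.
- Henry (knave) says "Victor is a knave" - this is FALSE (a lie) because Victor is a knight.
- Bob (knave) says "Noah is a knave" - this is FALSE (a lie) because Noah is a knight.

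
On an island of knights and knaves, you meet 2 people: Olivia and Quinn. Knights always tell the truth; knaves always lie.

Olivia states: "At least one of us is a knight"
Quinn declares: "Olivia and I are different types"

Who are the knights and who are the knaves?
Olivia is a knave.
Quinn is a knave.

Verification:
- Olivia (knave) says "At least one of us is a knight" - this is FALSE (a lie) because no one is a knight.
- Quinn (knave) says "Olivia and I are different types" - this is FALSE (a lie) because Quinn is a knave and Olivia is a knave.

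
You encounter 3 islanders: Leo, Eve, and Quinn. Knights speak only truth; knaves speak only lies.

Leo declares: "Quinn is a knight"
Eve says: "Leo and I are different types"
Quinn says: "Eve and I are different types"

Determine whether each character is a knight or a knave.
Leo is a knave.
Eve is a knave.
Quinn is a knave.

Verification:
- Leo (knave) says "Quinn is a knight" - this is FALSE (a lie) because Quinn is a knave.
- Eve (knave) says "Leo and I are different types" - this is FALSE (a lie) because Eve is a knave and Leo is a knave.
- Quinn (knave) says "Eve and I are different types" - this is FALSE (a lie) because Quinn is a knave and Eve is a knave.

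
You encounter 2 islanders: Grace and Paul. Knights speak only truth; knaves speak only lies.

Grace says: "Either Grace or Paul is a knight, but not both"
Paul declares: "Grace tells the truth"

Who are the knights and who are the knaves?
Grace is a knave.
Paul is a knave.

Verification:
- Grace (knave) says "Either Grace or Paul is a knight, but not both" - this is FALSE (a lie) because Grace is a knave and Paul is a knave.
- Paul (knave) says "Grace tells the truth" - this is FALSE (a lie) because Grace is a knave.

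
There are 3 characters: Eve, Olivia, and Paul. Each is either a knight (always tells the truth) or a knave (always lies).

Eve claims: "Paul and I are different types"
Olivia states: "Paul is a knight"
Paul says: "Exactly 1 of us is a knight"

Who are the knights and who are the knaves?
Eve is a knave.
Olivia is a knave.
Paul is a knave.

Verification:
- Eve (knave) says "Paul and I are different types" - this is FALSE (a lie) because Eve is a knave and Paul is a knave.
- Olivia (knave) says "Paul is a knight" - this is FALSE (a lie) because Paul is a knave.
- Paul (knave) says "Exactly 1 of us is a knight" - this is FALSE (a lie) because there are 0 knights.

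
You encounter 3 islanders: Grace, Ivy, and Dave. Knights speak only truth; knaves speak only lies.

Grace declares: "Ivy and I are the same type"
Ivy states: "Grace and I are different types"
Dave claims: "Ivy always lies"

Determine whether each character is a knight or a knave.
Grace is a knave.
Ivy is a knight.
Dave is a knave.

Verification:
- Grace (knave) says "Ivy and I are the same type" - this is FALSE (a lie) because Grace is a knave and Ivy is a knight.
- Ivy (knight) says "Grace and I are different types" - this is TRUE because Ivy is a knight and Grace is a knave.
- Dave (knave) says "Ivy always lies" - this is FALSE (a lie) because Ivy is a knight.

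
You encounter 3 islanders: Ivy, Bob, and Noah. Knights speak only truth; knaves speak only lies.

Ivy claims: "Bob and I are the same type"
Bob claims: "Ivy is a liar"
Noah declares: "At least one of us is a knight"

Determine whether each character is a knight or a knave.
Ivy is a knave.
Bob is a knight.
Noah is a knight.

Verification:
- Ivy (knave) says "Bob and I are the same type" - this is FALSE (a lie) because Ivy is a knave and Bob is a knight.
- Bob (knight) says "Ivy is a liar" - this is TRUE because Ivy is a knave.
- Noah (knight) says "At least one of us is a knight" - this is TRUE because Bob and Noah are knights.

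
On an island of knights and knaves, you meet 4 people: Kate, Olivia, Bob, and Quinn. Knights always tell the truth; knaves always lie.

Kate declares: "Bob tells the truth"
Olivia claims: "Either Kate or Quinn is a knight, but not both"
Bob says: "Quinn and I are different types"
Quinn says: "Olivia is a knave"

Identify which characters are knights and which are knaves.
Kate is a knight.
Olivia is a knight.
Bob is a knight.
Quinn is a knave.

Verification:
- Kate (knight) says "Bob tells the truth" - this is TRUE because Bob is a knight.
- Olivia (knight) says "Either Kate or Quinn is a knight, but not both" - this is TRUE because Kate is a knight and Quinn is a knave.
- Bob (knight) says "Quinn and I are different types" - this is TRUE because Bob is a knight and Quinn is a knave.
- Quinn (knave) says "Olivia is a knave" - this is FALSE (a lie) because Olivia is a knight.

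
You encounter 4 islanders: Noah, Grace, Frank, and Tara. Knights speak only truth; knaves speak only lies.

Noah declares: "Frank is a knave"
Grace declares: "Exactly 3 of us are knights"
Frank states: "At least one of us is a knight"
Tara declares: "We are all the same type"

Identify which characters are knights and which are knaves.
Noah is a knave.
Grace is a knave.
Frank is a knight.
Tara is a knave.

Verification:
- Noah (knave) says "Frank is a knave" - this is FALSE (a lie) because Frank is a knight.
- Grace (knave) says "Exactly 3 of us are knights" - this is FALSE (a lie) because there are 1 knights.
- Frank (knight) says "At least one of us is a knight" - this is TRUE because Frank is a knight.
- Tara (knave) says "We are all the same type" - this is FALSE (a lie) because Frank is a knight and Noah, Grace, and Tara are knaves.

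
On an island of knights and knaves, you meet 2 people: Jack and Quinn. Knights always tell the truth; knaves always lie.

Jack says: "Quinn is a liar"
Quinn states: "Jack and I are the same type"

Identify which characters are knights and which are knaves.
Jack is a knight.
Quinn is a knave.

Verification:
- Jack (knight) says "Quinn is a liar" - this is TRUE because Quinn is a knave.
- Quinn (knave) says "Jack and I are the same type" - this is FALSE (a lie) because Quinn is a knave and Jack is a knight.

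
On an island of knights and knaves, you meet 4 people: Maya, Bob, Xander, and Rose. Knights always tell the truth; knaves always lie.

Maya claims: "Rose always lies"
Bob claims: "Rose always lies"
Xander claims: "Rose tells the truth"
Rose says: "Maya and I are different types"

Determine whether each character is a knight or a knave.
Maya is a knave.
Bob is a knave.
Xander is a knight.
Rose is a knight.

Verification:
- Maya (knave) says "Rose always lies" - this is FALSE (a lie) because Rose is a knight.
- Bob (knave) says "Rose always lies" - this is FALSE (a lie) because Rose is a knight.
- Xander (knight) says "Rose tells the truth" - this is TRUE because Rose is a knight.
- Rose (knight) says "Maya and I are different types" - this is TRUE because Rose is a knight and Maya is a knave.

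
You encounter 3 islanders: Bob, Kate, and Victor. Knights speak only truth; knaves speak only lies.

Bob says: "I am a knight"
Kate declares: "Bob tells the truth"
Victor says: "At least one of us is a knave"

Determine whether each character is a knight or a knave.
Bob is a knave.
Kate is a knave.
Victor is a knight.

Verification:
- Bob (knave) says "I am a knight" - this is FALSE (a lie) because Bob is a knave.
- Kate (knave) says "Bob tells the truth" - this is FALSE (a lie) because Bob is a knave.
- Victor (knight) says "At least one of us is a knave" - this is TRUE because Bob and Kate are knaves.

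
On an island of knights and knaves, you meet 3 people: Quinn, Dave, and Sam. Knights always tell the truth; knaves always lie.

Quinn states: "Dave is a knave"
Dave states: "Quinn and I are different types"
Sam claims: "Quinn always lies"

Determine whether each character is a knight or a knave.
Quinn is a knave.
Dave is a knight.
Sam is a knight.

Verification:
- Quinn (knave) says "Dave is a knave" - this is FALSE (a lie) because Dave is a knight.
- Dave (knight) says "Quinn and I are different types" - this is TRUE because Dave is a knight and Quinn is a knave.
- Sam (knight) says "Quinn always lies" - this is TRUE because Quinn is a knave.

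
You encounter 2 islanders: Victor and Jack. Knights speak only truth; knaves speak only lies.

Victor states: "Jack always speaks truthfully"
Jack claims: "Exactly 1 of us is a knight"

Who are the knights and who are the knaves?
Victor is a knave.
Jack is a knave.

Verification:
- Victor (knave) says "Jack always speaks truthfully" - this is FALSE (a lie) because Jack is a knave.
- Jack (knave) says "Exactly 1 of us is a knight" - this is FALSE (a lie) because there are 0 knights.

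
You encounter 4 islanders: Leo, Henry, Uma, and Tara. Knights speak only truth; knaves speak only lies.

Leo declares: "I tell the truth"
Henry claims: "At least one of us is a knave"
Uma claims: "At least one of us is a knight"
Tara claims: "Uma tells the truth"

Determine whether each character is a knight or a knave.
Leo is a knave.
Henry is a knight.
Uma is a knight.
Tara is a knight.

Verification:
- Leo (knave) says "I tell the truth" - this is FALSE (a lie) because Leo is a knave.
- Henry (knight) says "At least one of us is a knave" - this is TRUE because Leo is a knave.
- Uma (knight) says "At least one of us is a knight" - this is TRUE because Henry, Uma, and Tara are knights.
- Tara (knight) says "Uma tells the truth" - this is TRUE because Uma is a knight.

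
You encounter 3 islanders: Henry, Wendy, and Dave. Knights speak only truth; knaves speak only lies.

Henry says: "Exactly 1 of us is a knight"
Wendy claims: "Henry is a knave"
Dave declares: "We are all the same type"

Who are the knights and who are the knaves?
Henry is a knight.
Wendy is a knave.
Dave is a knave.

Verification:
- Henry (knight) says "Exactly 1 of us is a knight" - this is TRUE because there are 1 knights.
- Wendy (knave) says "Henry is a knave" - this is FALSE (a lie) because Henry is a knight.
- Dave (knave) says "We are all the same type" - this is FALSE (a lie) because Henry is a knight and Wendy and Dave are knaves.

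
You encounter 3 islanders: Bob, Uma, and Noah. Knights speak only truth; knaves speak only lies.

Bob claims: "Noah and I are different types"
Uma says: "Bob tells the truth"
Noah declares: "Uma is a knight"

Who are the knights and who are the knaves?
Bob is a knave.
Uma is a knave.
Noah is a knave.

Verification:
- Bob (knave) says "Noah and I are different types" - this is FALSE (a lie) because Bob is a knave and Noah is a knave.
- Uma (knave) says "Bob tells the truth" - this is FALSE (a lie) because Bob is a knave.
- Noah (knave) says "Uma is a knight" - this is FALSE (a lie) because Uma is a knave.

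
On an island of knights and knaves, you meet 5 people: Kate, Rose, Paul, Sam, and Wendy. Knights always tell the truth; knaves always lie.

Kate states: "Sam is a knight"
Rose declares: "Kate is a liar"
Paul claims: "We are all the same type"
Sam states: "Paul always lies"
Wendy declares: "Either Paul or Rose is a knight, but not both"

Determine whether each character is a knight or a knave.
Kate is a knight.
Rose is a knave.
Paul is a knave.
Sam is a knight.
Wendy is a knave.

Verification:
- Kate (knight) says "Sam is a knight" - this is TRUE because Sam is a knight.
- Rose (knave) says "Kate is a liar" - this is FALSE (a lie) because Kate is a knight.
- Paul (knave) says "We are all the same type" - this is FALSE (a lie) because Kate and Sam are knights and Rose, Paul, and Wendy are knaves.
- Sam (knight) says "Paul always lies" - this is TRUE because Paul is a knave.
- Wendy (knave) says "Either Paul or Rose is a knight, but not both" - this is FALSE (a lie) because Paul is a knave and Rose is a knave.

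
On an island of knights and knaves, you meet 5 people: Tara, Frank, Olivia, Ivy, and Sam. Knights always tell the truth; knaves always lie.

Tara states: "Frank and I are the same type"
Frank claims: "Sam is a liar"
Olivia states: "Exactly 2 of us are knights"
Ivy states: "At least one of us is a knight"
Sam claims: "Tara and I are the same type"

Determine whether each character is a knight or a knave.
Tara is a knight.
Frank is a knight.
Olivia is a knave.
Ivy is a knight.
Sam is a knave.

Verification:
- Tara (knight) says "Frank and I are the same type" - this is TRUE because Tara is a knight and Frank is a knight.
- Frank (knight) says "Sam is a liar" - this is TRUE because Sam is a knave.
- Olivia (knave) says "Exactly 2 of us are knights" - this is FALSE (a lie) because there are 3 knights.
- Ivy (knight) says "At least one of us is a knight" - this is TRUE because Tara, Frank, and Ivy are knights.
- Sam (knave) says "Tara and I are the same type" - this is FALSE (a lie) because Sam is a knave and Tara is a knight.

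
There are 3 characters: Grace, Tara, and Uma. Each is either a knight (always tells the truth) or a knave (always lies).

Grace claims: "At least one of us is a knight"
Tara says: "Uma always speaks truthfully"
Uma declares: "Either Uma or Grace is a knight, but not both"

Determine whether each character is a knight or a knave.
Grace is a knave.
Tara is a knave.
Uma is a knave.

Verification:
- Grace (knave) says "At least one of us is a knight" - this is FALSE (a lie) because no one is a knight.
- Tara (knave) says "Uma always speaks truthfully" - this is FALSE (a lie) because Uma is a knave.
- Uma (knave) says "Either Uma or Grace is a knight, but not both" - this is FALSE (a lie) because Uma is a knave and Grace is a knave.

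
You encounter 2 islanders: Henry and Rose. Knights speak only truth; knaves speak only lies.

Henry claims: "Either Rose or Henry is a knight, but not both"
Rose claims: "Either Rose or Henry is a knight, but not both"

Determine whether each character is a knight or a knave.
Henry is a knave.
Rose is a knave.

Verification:
- Henry (knave) says "Either Rose or Henry is a knight, but not both" - this is FALSE (a lie) because Rose is a knave and Henry is a knave.
- Rose (knave) says "Either Rose or Henry is a knight, but not both" - this is FALSE (a lie) because Rose is a knave and Henry is a knave.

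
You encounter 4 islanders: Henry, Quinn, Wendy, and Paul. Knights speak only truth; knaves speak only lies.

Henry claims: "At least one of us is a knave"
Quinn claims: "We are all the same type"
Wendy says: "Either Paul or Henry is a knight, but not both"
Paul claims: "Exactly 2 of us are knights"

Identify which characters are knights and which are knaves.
Henry is a knight.
Quinn is a knave.
Wendy is a knave.
Paul is a knight.

Verification:
- Henry (knight) says "At least one of us is a knave" - this is TRUE because Quinn and Wendy are knaves.
- Quinn (knave) says "We are all the same type" - this is FALSE (a lie) because Henry and Paul are knights and Quinn and Wendy are knaves.
- Wendy (knave) says "Either Paul or Henry is a knight, but not both" - this is FALSE (a lie) because Paul is a knight and Henry is a knight.
- Paul (knight) says "Exactly 2 of us are knights" - this is TRUE because there are 2 knights.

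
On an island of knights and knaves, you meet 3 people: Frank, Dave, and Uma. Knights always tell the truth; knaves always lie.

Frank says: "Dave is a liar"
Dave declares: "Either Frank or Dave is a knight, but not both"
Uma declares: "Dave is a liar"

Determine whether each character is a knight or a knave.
Frank is a knave.
Dave is a knight.
Uma is a knave.

Verification:
- Frank (knave) says "Dave is a liar" - this is FALSE (a lie) because Dave is a knight.
- Dave (knight) says "Either Frank or Dave is a knight, but not both" - this is TRUE because Frank is a knave and Dave is a knight.
- Uma (knave) says "Dave is a liar" - this is FALSE (a lie) because Dave is a knight.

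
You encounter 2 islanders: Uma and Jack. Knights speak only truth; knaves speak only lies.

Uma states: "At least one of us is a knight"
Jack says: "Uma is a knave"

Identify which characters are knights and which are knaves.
Uma is a knight.
Jack is a knave.

Verification:
- Uma (knight) says "At least one of us is a knight" - this is TRUE because Uma is a knight.
- Jack (knave) says "Uma is a knave" - this is FALSE (a lie) because Uma is a knight.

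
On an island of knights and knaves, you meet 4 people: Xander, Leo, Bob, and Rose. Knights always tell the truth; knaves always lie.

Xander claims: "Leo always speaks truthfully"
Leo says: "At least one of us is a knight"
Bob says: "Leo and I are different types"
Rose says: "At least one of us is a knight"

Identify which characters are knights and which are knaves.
Xander is a knave.
Leo is a knave.
Bob is a knave.
Rose is a knave.

Verification:
- Xander (knave) says "Leo always speaks truthfully" - this is FALSE (a lie) because Leo is a knave.
- Leo (knave) says "At least one of us is a knight" - this is FALSE (a lie) because no one is a knight.
- Bob (knave) says "Leo and I are different types" - this is FALSE (a lie) because Bob is a knave and Leo is a knave.
- Rose (knave) says "At least one of us is a knight" - this is FALSE (a lie) because no one is a knight.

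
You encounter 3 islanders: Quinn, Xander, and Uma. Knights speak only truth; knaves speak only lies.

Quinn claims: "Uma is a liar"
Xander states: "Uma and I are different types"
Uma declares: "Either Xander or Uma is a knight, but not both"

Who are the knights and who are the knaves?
Quinn is a knight.
Xander is a knave.
Uma is a knave.

Verification:
- Quinn (knight) says "Uma is a liar" - this is TRUE because Uma is a knave.
- Xander (knave) says "Uma and I are different types" - this is FALSE (a lie) because Xander is a knave and Uma is a knave.
- Uma (knave) says "Either Xander or Uma is a knight, but not both" - this is FALSE (a lie) because Xander is a knave and Uma is a knave.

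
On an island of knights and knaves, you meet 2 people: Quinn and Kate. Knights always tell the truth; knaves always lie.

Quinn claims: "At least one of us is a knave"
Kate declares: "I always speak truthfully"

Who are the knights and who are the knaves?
Quinn is a knight.
Kate is a knave.

Verification:
- Quinn (knight) says "At least one of us is a knave" - this is TRUE because Kate is a knave.
- Kate (knave) says "I always speak truthfully" - this is FALSE (a lie) because Kate is a knave.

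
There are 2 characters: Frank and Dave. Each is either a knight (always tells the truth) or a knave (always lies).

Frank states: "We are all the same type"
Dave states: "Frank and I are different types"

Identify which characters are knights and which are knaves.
Frank is a knave.
Dave is a knight.

Verification:
- Frank (knave) says "We are all the same type" - this is FALSE (a lie) because Dave is a knight and Frank is a knave.
- Dave (knight) says "Frank and I are different types" - this is TRUE because Dave is a knight and Frank is a knave.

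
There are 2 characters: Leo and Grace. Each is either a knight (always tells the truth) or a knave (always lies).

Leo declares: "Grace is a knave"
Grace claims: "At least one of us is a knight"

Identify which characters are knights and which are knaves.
Leo is a knave.
Grace is a knight.

Verification:
- Leo (knave) says "Grace is a knave" - this is FALSE (a lie) because Grace is a knight.
- Grace (knight) says "At least one of us is a knight" - this is TRUE because Grace is a knight.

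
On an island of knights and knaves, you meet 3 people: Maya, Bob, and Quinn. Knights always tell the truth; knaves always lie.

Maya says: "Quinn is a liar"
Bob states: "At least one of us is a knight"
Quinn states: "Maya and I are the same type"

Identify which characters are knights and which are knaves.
Maya is a knight.
Bob is a knight.
Quinn is a knave.

Verification:
- Maya (knight) says "Quinn is a liar" - this is TRUE because Quinn is a knave.
- Bob (knight) says "At least one of us is a knight" - this is TRUE because Maya and Bob are knights.
- Quinn (knave) says "Maya and I are the same type" - this is FALSE (a lie) because Quinn is a knave and Maya is a knight.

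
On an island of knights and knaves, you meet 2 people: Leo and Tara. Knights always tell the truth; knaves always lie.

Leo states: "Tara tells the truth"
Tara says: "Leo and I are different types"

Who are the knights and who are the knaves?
Leo is a knave.
Tara is a knave.

Verification:
- Leo (knave) says "Tara tells the truth" - this is FALSE (a lie) because Tara is a knave.
- Tara (knave) says "Leo and I are different types" - this is FALSE (a lie) because Tara is a knave and Leo is a knave.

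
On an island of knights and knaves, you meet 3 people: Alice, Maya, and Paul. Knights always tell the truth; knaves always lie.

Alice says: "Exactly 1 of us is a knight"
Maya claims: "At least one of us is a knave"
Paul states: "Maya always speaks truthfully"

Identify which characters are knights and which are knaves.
Alice is a knave.
Maya is a knight.
Paul is a knight.

Verification:
- Alice (knave) says "Exactly 1 of us is a knight" - this is FALSE (a lie) because there are 2 knights.
- Maya (knight) says "At least one of us is a knave" - this is TRUE because Alice is a knave.
- Paul (knight) says "Maya always speaks truthfully" - this is TRUE because Maya is a knight.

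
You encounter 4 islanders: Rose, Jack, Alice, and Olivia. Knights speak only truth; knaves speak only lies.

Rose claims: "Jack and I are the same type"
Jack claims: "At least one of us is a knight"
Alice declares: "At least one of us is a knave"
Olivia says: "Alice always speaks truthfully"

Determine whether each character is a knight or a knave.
Rose is a knave.
Jack is a knight.
Alice is a knight.
Olivia is a knight.

Verification:
- Rose (knave) says "Jack and I are the same type" - this is FALSE (a lie) because Rose is a knave and Jack is a knight.
- Jack (knight) says "At least one of us is a knight" - this is TRUE because Jack, Alice, and Olivia are knights.
- Alice (knight) says "At least one of us is a knave" - this is TRUE because Rose is a knave.
- Olivia (knight) says "Alice always speaks truthfully" - this is TRUE because Alice is a knight.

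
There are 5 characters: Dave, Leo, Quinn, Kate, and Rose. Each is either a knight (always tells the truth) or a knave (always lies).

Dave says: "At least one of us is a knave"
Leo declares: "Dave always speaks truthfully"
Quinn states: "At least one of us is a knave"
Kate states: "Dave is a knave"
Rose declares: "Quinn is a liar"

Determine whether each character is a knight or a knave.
Dave is a knight.
Leo is a knight.
Quinn is a knight.
Kate is a knave.
Rose is a knave.

Verification:
- Dave (knight) says "At least one of us is a knave" - this is TRUE because Kate and Rose are knaves.
- Leo (knight) says "Dave always speaks truthfully" - this is TRUE because Dave is a knight.
- Quinn (knight) says "At least one of us is a knave" - this is TRUE because Kate and Rose are knaves.
- Kate (knave) says "Dave is a knave" - this is FALSE (a lie) because Dave is a knight.
- Rose (knave) says "Quinn is a liar" - this is FALSE (a lie) because Quinn is a knight.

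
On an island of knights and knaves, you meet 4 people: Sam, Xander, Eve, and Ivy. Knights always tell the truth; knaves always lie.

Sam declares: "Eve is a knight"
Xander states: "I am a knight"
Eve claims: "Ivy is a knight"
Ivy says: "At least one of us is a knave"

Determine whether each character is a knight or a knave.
Sam is a knight.
Xander is a knave.
Eve is a knight.
Ivy is a knight.

Verification:
- Sam (knight) says "Eve is a knight" - this is TRUE because Eve is a knight.
- Xander (knave) says "I am a knight" - this is FALSE (a lie) because Xander is a knave.
- Eve (knight) says "Ivy is a knight" - this is TRUE because Ivy is a knight.
- Ivy (knight) says "At least one of us is a knave" - this is TRUE because Xander is a knave.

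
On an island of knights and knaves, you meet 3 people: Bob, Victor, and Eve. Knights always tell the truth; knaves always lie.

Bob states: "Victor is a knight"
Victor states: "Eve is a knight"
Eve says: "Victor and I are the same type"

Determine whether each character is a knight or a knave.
Bob is a knight.
Victor is a knight.
Eve is a knight.

Verification:
- Bob (knight) says "Victor is a knight" - this is TRUE because Victor is a knight.
- Victor (knight) says "Eve is a knight" - this is TRUE because Eve is a knight.
- Eve (knight) says "Victor and I are the same type" - this is TRUE because Eve is a knight and Victor is a knight.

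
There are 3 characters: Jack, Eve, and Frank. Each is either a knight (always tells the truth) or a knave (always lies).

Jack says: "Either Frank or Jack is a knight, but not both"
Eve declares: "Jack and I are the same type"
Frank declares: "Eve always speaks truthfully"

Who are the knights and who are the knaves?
Jack is a knight.
Eve is a knave.
Frank is a knave.

Verification:
- Jack (knight) says "Either Frank or Jack is a knight, but not both" - this is TRUE because Frank is a knave and Jack is a knight.
- Eve (knave) says "Jack and I are the same type" - this is FALSE (a lie) because Eve is a knave and Jack is a knight.
- Frank (knave) says "Eve always speaks truthfully" - this is FALSE (a lie) because Eve is a knave.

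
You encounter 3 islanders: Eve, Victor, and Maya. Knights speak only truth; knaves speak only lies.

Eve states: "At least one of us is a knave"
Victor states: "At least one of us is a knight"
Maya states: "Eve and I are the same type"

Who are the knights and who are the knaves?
Eve is a knight.
Victor is a knight.
Maya is a knave.

Verification:
- Eve (knight) says "At least one of us is a knave" - this is TRUE because Maya is a knave.
- Victor (knight) says "At least one of us is a knight" - this is TRUE because Eve and Victor are knights.
- Maya (knave) says "Eve and I are the same type" - this is FALSE (a lie) because Maya is a knave and Eve is a knight.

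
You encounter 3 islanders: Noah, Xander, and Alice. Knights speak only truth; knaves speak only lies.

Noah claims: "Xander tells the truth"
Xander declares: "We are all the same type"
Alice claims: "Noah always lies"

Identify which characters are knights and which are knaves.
Noah is a knave.
Xander is a knave.
Alice is a knight.

Verification:
- Noah (knave) says "Xander tells the truth" - this is FALSE (a lie) because Xander is a knave.
- Xander (knave) says "We are all the same type" - this is FALSE (a lie) because Alice is a knight and Noah and Xander are knaves.
- Alice (knight) says "Noah always lies" - this is TRUE because Noah is a knave.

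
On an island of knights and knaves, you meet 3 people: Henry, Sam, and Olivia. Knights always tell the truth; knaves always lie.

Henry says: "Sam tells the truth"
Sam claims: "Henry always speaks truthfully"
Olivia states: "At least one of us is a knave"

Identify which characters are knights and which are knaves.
Henry is a knave.
Sam is a knave.
Olivia is a knight.

Verification:
- Henry (knave) says "Sam tells the truth" - this is FALSE (a lie) because Sam is a knave.
- Sam (knave) says "Henry always speaks truthfully" - this is FALSE (a lie) because Henry is a knave.
- Olivia (knight) says "At least one of us is a knave" - this is TRUE because Henry and Sam are knaves.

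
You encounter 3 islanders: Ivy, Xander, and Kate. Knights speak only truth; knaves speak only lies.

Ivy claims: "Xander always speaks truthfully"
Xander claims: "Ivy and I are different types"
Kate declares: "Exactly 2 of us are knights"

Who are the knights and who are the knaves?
Ivy is a knave.
Xander is a knave.
Kate is a knave.

Verification:
- Ivy (knave) says "Xander always speaks truthfully" - this is FALSE (a lie) because Xander is a knave.
- Xander (knave) says "Ivy and I are different types" - this is FALSE (a lie) because Xander is a knave and Ivy is a knave.
- Kate (knave) says "Exactly 2 of us are knights" - this is FALSE (a lie) because there are 0 knights.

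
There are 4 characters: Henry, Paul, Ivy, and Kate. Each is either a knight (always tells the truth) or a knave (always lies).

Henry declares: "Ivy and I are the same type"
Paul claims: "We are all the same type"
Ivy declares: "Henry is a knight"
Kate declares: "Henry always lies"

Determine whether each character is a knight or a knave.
Henry is a knight.
Paul is a knave.
Ivy is a knight.
Kate is a knave.

Verification:
- Henry (knight) says "Ivy and I are the same type" - this is TRUE because Henry is a knight and Ivy is a knight.
- Paul (knave) says "We are all the same type" - this is FALSE (a lie) because Henry and Ivy are knights and Paul and Kate are knaves.
- Ivy (knight) says "Henry is a knight" - this is TRUE because Henry is a knight.
- Kate (knave) says "Henry always lies" - this is FALSE (a lie) because Henry is a knight.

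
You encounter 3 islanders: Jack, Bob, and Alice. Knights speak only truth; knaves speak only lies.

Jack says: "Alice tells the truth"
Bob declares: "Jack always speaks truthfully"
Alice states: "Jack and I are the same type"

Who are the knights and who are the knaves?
Jack is a knight.
Bob is a knight.
Alice is a knight.

Verification:
- Jack (knight) says "Alice tells the truth" - this is TRUE because Alice is a knight.
- Bob (knight) says "Jack always speaks truthfully" - this is TRUE because Jack is a knight.
- Alice (knight) says "Jack and I are the same type" - this is TRUE because Alice is a knight and Jack is a knight.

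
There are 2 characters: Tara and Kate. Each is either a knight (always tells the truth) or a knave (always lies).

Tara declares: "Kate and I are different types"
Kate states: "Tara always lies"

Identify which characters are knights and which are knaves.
Tara is a knight.
Kate is a knave.

Verification:
- Tara (knight) says "Kate and I are different types" - this is TRUE because Tara is a knight and Kate is a knave.
- Kate (knave) says "Tara always lies" - this is FALSE (a lie) because Tara is a knight.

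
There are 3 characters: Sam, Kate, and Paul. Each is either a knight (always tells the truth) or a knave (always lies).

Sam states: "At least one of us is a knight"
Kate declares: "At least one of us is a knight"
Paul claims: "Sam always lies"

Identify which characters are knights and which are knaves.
Sam is a knight.
Kate is a knight.
Paul is a knave.

Verification:
- Sam (knight) says "At least one of us is a knight" - this is TRUE because Sam and Kate are knights.
- Kate (knight) says "At least one of us is a knight" - this is TRUE because Sam and Kate are knights.
- Paul (knave) says "Sam always lies" - this is FALSE (a lie) because Sam is a knight.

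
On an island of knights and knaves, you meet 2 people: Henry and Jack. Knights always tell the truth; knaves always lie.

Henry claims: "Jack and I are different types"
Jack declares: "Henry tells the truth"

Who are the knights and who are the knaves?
Henry is a knave.
Jack is a knave.

Verification:
- Henry (knave) says "Jack and I are different types" - this is FALSE (a lie) because Henry is a knave and Jack is a knave.
- Jack (knave) says "Henry tells the truth" - this is FALSE (a lie) because Henry is a knave.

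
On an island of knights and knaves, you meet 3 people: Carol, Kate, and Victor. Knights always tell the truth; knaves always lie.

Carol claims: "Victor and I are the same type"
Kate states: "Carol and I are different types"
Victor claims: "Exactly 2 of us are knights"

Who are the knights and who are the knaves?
Carol is a knave.
Kate is a knight.
Victor is a knight.

Verification:
- Carol (knave) says "Victor and I are the same type" - this is FALSE (a lie) because Carol is a knave and Victor is a knight.
- Kate (knight) says "Carol and I are different types" - this is TRUE because Kate is a knight and Carol is a knave.
- Victor (knight) says "Exactly 2 of us are knights" - this is TRUE because there are 2 knights.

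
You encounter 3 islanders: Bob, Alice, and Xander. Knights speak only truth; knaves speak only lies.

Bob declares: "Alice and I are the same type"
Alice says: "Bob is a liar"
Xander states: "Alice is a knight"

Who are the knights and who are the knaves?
Bob is a knave.
Alice is a knight.
Xander is a knight.

Verification:
- Bob (knave) says "Alice and I are the same type" - this is FALSE (a lie) because Bob is a knave and Alice is a knight.
- Alice (knight) says "Bob is a liar" - this is TRUE because Bob is a knave.
- Xander (knight) says "Alice is a knight" - this is TRUE because Alice is a knight.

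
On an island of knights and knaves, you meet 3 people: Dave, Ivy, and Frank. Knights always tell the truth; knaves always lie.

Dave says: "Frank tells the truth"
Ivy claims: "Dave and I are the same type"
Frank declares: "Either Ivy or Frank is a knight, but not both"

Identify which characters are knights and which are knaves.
Dave is a knight.
Ivy is a knave.
Frank is a knight.

Verification:
- Dave (knight) says "Frank tells the truth" - this is TRUE because Frank is a knight.
- Ivy (knave) says "Dave and I are the same type" - this is FALSE (a lie) because Ivy is a knave and Dave is a knight.
- Frank (knight) says "Either Ivy or Frank is a knight, but not both" - this is TRUE because Ivy is a knave and Frank is a knight.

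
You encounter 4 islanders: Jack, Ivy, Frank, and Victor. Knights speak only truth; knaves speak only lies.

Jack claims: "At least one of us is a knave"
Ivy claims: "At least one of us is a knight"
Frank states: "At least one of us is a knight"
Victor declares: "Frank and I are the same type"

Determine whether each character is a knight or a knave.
Jack is a knight.
Ivy is a knight.
Frank is a knight.
Victor is a knave.

Verification:
- Jack (knight) says "At least one of us is a knave" - this is TRUE because Victor is a knave.
- Ivy (knight) says "At least one of us is a knight" - this is TRUE because Jack, Ivy, and Frank are knights.
- Frank (knight) says "At least one of us is a knight" - this is TRUE because Jack, Ivy, and Frank are knights.
- Victor (knave) says "Frank and I are the same type" - this is FALSE (a lie) because Victor is a knave and Frank is a knight.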